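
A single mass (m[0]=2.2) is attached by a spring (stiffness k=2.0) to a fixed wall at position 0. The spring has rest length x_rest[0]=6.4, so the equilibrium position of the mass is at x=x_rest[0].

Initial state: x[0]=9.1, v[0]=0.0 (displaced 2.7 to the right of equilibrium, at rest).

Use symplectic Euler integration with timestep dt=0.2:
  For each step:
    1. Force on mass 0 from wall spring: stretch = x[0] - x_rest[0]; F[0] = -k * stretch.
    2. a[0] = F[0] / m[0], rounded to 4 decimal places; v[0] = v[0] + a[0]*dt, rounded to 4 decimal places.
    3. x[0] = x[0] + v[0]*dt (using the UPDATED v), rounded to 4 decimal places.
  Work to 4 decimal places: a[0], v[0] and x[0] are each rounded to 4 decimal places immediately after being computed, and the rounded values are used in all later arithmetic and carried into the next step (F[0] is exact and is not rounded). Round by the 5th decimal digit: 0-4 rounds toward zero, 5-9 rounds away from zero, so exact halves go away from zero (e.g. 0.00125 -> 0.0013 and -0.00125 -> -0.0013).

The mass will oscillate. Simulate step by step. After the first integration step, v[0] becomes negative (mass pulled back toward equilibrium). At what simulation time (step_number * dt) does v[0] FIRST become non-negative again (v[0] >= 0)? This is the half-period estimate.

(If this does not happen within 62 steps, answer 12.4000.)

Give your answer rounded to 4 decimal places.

Step 0: x=[9.1000] v=[0.0000]
Step 1: x=[9.0018] v=[-0.4909]
Step 2: x=[8.8090] v=[-0.9640]
Step 3: x=[8.5286] v=[-1.4020]
Step 4: x=[8.1708] v=[-1.7890]
Step 5: x=[7.7486] v=[-2.1110]
Step 6: x=[7.2774] v=[-2.3562]
Step 7: x=[6.7743] v=[-2.5157]
Step 8: x=[6.2575] v=[-2.5838]
Step 9: x=[5.7459] v=[-2.5579]
Step 10: x=[5.2581] v=[-2.4390]
Step 11: x=[4.8118] v=[-2.2314]
Step 12: x=[4.4233] v=[-1.9426]
Step 13: x=[4.1067] v=[-1.5832]
Step 14: x=[3.8735] v=[-1.1662]
Step 15: x=[3.7321] v=[-0.7068]
Step 16: x=[3.6878] v=[-0.2217]
Step 17: x=[3.7421] v=[0.2714]
First v>=0 after going negative at step 17, time=3.4000

Answer: 3.4000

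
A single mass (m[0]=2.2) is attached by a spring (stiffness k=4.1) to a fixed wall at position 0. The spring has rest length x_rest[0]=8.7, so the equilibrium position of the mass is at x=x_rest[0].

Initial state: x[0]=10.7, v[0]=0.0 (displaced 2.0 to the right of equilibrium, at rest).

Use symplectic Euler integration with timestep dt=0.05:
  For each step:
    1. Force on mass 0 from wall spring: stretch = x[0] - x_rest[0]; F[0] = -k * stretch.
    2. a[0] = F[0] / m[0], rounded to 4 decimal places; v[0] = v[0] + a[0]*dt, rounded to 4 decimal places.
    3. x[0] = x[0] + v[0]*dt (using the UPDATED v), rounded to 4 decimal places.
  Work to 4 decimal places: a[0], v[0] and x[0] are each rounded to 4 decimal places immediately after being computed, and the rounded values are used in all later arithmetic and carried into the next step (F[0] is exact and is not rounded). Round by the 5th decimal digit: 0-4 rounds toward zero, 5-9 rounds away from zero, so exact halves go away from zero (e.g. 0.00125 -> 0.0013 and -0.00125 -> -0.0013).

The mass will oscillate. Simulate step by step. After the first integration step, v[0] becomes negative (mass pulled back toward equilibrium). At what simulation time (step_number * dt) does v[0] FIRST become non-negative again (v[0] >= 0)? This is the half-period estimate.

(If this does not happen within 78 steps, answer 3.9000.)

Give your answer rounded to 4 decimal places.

Step 0: x=[10.7000] v=[0.0000]
Step 1: x=[10.6907] v=[-0.1864]
Step 2: x=[10.6721] v=[-0.3719]
Step 3: x=[10.6443] v=[-0.5557]
Step 4: x=[10.6075] v=[-0.7369]
Step 5: x=[10.5618] v=[-0.9146]
Step 6: x=[10.5074] v=[-1.0881]
Step 7: x=[10.4446] v=[-1.2565]
Step 8: x=[10.3736] v=[-1.4191]
Step 9: x=[10.2948] v=[-1.5751]
Step 10: x=[10.2086] v=[-1.7237]
Step 11: x=[10.1154] v=[-1.8643]
Step 12: x=[10.0156] v=[-1.9962]
Step 13: x=[9.9097] v=[-2.1188]
Step 14: x=[9.7981] v=[-2.2315]
Step 15: x=[9.6814] v=[-2.3338]
Step 16: x=[9.5601] v=[-2.4253]
Step 17: x=[9.4348] v=[-2.5054]
Step 18: x=[9.3061] v=[-2.5739]
Step 19: x=[9.1746] v=[-2.6304]
Step 20: x=[9.0409] v=[-2.6746]
Step 21: x=[8.9056] v=[-2.7064]
Step 22: x=[8.7693] v=[-2.7256]
Step 23: x=[8.6327] v=[-2.7321]
Step 24: x=[8.4964] v=[-2.7258]
Step 25: x=[8.3611] v=[-2.7068]
Step 26: x=[8.2273] v=[-2.6752]
Step 27: x=[8.0957] v=[-2.6312]
Step 28: x=[7.9670] v=[-2.5749]
Step 29: x=[7.8417] v=[-2.5066]
Step 30: x=[7.7204] v=[-2.4266]
Step 31: x=[7.6036] v=[-2.3353]
Step 32: x=[7.4919] v=[-2.2331]
Step 33: x=[7.3859] v=[-2.1205]
Step 34: x=[7.2860] v=[-1.9981]
Step 35: x=[7.1927] v=[-1.8663]
Step 36: x=[7.1064] v=[-1.7258]
Step 37: x=[7.0275] v=[-1.5773]
Step 38: x=[6.9564] v=[-1.4215]
Step 39: x=[6.8935] v=[-1.2590]
Step 40: x=[6.8390] v=[-1.0907]
Step 41: x=[6.7931] v=[-0.9173]
Step 42: x=[6.7561] v=[-0.7396]
Step 43: x=[6.7282] v=[-0.5585]
Step 44: x=[6.7095] v=[-0.3748]
Step 45: x=[6.7000] v=[-0.1893]
Step 46: x=[6.6999] v=[-0.0029]
Step 47: x=[6.7091] v=[0.1835]
First v>=0 after going negative at step 47, time=2.3500

Answer: 2.3500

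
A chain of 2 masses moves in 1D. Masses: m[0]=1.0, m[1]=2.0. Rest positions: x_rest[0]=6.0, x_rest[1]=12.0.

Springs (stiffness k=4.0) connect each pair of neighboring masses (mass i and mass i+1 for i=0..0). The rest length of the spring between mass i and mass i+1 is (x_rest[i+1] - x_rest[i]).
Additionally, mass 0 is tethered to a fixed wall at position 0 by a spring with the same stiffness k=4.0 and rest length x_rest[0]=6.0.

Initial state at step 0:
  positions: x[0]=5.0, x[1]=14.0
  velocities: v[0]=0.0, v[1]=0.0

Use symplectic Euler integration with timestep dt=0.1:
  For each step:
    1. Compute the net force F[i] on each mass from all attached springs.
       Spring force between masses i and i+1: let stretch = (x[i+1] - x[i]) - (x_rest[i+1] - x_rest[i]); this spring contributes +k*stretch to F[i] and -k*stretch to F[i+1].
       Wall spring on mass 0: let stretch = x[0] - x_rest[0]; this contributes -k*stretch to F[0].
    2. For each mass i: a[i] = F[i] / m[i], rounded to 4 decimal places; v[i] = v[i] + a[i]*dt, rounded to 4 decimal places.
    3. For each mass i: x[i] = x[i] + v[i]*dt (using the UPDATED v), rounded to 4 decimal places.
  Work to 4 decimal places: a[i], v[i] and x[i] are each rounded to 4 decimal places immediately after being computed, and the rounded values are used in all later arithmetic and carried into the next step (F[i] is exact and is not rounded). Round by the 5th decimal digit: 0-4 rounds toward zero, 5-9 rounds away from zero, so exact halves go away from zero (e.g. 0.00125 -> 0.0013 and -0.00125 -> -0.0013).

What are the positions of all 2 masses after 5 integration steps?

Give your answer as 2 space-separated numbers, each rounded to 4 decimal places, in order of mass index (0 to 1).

Step 0: x=[5.0000 14.0000] v=[0.0000 0.0000]
Step 1: x=[5.1600 13.9400] v=[1.6000 -0.6000]
Step 2: x=[5.4648 13.8244] v=[3.0480 -1.1560]
Step 3: x=[5.8854 13.6616] v=[4.2059 -1.6279]
Step 4: x=[6.3816 13.4633] v=[4.9622 -1.9831]
Step 5: x=[6.9058 13.2434] v=[5.2422 -2.1994]

Answer: 6.9058 13.2434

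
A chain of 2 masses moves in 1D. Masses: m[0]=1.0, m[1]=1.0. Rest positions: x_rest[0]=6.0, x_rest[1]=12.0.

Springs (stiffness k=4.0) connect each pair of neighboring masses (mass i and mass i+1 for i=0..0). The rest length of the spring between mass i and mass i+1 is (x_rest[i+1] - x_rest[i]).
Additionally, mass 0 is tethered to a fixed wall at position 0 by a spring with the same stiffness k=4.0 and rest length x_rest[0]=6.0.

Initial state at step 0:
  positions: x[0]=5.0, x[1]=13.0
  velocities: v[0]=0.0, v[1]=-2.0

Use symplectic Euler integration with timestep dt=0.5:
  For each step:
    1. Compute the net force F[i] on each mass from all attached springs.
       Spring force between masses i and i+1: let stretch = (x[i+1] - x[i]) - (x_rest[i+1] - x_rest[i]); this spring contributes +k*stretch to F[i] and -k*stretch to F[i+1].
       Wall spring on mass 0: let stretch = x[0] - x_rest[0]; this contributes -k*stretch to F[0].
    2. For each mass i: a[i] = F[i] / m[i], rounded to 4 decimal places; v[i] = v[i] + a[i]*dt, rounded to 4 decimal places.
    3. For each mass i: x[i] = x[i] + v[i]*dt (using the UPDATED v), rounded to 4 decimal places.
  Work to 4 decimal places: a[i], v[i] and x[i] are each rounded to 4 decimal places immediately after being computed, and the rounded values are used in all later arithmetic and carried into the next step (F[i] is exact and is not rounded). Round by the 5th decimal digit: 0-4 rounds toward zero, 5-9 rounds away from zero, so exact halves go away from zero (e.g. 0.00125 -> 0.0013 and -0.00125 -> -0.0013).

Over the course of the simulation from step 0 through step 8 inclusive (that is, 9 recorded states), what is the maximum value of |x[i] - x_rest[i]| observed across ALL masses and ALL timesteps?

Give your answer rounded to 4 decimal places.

Answer: 3.0000

Derivation:
Step 0: x=[5.0000 13.0000] v=[0.0000 -2.0000]
Step 1: x=[8.0000 10.0000] v=[6.0000 -6.0000]
Step 2: x=[5.0000 11.0000] v=[-6.0000 2.0000]
Step 3: x=[3.0000 12.0000] v=[-4.0000 2.0000]
Step 4: x=[7.0000 10.0000] v=[8.0000 -4.0000]
Step 5: x=[7.0000 11.0000] v=[0.0000 2.0000]
Step 6: x=[4.0000 14.0000] v=[-6.0000 6.0000]
Step 7: x=[7.0000 13.0000] v=[6.0000 -2.0000]
Step 8: x=[9.0000 12.0000] v=[4.0000 -2.0000]
Max displacement = 3.0000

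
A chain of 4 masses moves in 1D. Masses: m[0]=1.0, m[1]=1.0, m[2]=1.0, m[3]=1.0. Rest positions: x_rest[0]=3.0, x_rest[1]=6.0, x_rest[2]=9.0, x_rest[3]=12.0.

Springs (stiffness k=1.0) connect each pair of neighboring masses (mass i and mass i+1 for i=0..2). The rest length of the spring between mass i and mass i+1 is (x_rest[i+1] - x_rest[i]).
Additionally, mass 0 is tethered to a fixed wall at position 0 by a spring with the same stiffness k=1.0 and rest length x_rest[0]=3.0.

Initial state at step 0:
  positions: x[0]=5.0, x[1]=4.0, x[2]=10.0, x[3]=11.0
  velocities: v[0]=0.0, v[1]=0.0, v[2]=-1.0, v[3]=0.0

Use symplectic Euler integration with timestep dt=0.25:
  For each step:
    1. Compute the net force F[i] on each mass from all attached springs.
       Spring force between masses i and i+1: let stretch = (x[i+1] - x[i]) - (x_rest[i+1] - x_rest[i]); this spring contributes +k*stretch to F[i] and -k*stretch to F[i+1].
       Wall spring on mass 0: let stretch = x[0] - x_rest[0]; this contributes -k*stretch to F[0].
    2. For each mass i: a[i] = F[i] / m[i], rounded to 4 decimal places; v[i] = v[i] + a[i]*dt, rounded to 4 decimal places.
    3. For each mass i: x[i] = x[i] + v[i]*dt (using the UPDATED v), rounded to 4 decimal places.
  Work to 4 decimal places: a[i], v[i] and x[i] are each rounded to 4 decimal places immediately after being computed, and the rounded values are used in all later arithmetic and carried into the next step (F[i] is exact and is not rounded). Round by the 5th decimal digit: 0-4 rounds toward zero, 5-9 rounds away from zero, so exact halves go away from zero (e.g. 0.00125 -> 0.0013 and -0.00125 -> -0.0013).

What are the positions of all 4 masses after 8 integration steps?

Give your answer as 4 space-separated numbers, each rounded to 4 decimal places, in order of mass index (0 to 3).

Answer: 1.2628 6.5227 7.6098 11.3207

Derivation:
Step 0: x=[5.0000 4.0000 10.0000 11.0000] v=[0.0000 0.0000 -1.0000 0.0000]
Step 1: x=[4.6250 4.4375 9.4375 11.1250] v=[-1.5000 1.7500 -2.2500 0.5000]
Step 2: x=[3.9492 5.1992 8.6680 11.3320] v=[-2.7031 3.0469 -3.0781 0.8281]
Step 3: x=[3.1047 6.0996 7.8482 11.5600] v=[-3.3779 3.6016 -3.2793 0.9121]
Step 4: x=[2.2534 6.9221 7.1511 11.7436] v=[-3.4054 3.2900 -2.7885 0.7342]
Step 5: x=[1.5530 7.4671 6.7267 11.8276] v=[-2.8016 2.1801 -1.6976 0.3361]
Step 6: x=[1.1252 7.5962 6.6674 11.7803] v=[-1.7113 0.5165 -0.2373 -0.1891]
Step 7: x=[1.0315 7.2628 6.9857 11.6010] v=[-0.3749 -1.3335 1.2731 -0.7173]
Step 8: x=[1.2628 6.5227 7.6098 11.3207] v=[0.9251 -2.9606 2.4962 -1.1211]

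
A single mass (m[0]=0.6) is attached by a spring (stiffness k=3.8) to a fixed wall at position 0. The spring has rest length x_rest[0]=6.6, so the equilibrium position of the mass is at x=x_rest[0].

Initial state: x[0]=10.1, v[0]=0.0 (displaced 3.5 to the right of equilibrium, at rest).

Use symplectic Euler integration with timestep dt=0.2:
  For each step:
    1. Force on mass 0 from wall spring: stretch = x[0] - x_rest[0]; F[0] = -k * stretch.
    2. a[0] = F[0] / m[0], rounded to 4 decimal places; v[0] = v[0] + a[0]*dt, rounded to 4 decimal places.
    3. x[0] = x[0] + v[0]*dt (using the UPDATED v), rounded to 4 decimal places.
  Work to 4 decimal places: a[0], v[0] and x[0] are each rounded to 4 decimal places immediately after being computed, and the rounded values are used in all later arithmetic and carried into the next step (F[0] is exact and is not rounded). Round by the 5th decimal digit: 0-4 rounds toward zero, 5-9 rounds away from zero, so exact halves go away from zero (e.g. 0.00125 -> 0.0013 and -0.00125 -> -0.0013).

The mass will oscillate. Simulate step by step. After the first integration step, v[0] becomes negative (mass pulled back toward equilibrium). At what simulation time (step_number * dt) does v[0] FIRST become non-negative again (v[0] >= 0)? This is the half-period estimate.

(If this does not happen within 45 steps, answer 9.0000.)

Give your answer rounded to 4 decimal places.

Step 0: x=[10.1000] v=[0.0000]
Step 1: x=[9.2133] v=[-4.4333]
Step 2: x=[7.6646] v=[-7.7435]
Step 3: x=[5.8462] v=[-9.0920]
Step 4: x=[4.2188] v=[-8.1372]
Step 5: x=[3.1946] v=[-5.1210]
Step 6: x=[3.0331] v=[-0.8075]
Step 7: x=[3.7752] v=[3.7106]
First v>=0 after going negative at step 7, time=1.4000

Answer: 1.4000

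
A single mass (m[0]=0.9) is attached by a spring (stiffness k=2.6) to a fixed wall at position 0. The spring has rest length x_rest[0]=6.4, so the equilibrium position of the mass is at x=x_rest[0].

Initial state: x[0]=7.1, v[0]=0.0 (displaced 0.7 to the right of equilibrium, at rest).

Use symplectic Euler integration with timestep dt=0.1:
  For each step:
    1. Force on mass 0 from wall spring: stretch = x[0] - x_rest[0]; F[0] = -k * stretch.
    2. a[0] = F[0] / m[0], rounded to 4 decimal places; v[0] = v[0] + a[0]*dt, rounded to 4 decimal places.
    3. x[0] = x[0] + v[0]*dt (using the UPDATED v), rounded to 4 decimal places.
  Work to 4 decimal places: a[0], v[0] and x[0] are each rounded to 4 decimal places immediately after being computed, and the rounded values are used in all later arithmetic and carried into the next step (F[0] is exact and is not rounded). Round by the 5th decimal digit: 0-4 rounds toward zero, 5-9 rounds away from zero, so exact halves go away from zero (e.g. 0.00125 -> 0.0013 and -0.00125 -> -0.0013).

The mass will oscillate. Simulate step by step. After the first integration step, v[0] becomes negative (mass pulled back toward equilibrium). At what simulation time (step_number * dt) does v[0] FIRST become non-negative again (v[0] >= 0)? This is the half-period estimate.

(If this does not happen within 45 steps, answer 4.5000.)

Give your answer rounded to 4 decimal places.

Answer: 1.9000

Derivation:
Step 0: x=[7.1000] v=[0.0000]
Step 1: x=[7.0798] v=[-0.2022]
Step 2: x=[7.0399] v=[-0.3986]
Step 3: x=[6.9816] v=[-0.5835]
Step 4: x=[6.9065] v=[-0.7515]
Step 5: x=[6.8167] v=[-0.8978]
Step 6: x=[6.7149] v=[-1.0182]
Step 7: x=[6.6040] v=[-1.1092]
Step 8: x=[6.4872] v=[-1.1681]
Step 9: x=[6.3679] v=[-1.1933]
Step 10: x=[6.2495] v=[-1.1840]
Step 11: x=[6.1355] v=[-1.1405]
Step 12: x=[6.0291] v=[-1.0641]
Step 13: x=[5.9334] v=[-0.9570]
Step 14: x=[5.8512] v=[-0.8222]
Step 15: x=[5.7848] v=[-0.6637]
Step 16: x=[5.7362] v=[-0.4860]
Step 17: x=[5.7068] v=[-0.2942]
Step 18: x=[5.6974] v=[-0.0939]
Step 19: x=[5.7083] v=[0.1091]
First v>=0 after going negative at step 19, time=1.9000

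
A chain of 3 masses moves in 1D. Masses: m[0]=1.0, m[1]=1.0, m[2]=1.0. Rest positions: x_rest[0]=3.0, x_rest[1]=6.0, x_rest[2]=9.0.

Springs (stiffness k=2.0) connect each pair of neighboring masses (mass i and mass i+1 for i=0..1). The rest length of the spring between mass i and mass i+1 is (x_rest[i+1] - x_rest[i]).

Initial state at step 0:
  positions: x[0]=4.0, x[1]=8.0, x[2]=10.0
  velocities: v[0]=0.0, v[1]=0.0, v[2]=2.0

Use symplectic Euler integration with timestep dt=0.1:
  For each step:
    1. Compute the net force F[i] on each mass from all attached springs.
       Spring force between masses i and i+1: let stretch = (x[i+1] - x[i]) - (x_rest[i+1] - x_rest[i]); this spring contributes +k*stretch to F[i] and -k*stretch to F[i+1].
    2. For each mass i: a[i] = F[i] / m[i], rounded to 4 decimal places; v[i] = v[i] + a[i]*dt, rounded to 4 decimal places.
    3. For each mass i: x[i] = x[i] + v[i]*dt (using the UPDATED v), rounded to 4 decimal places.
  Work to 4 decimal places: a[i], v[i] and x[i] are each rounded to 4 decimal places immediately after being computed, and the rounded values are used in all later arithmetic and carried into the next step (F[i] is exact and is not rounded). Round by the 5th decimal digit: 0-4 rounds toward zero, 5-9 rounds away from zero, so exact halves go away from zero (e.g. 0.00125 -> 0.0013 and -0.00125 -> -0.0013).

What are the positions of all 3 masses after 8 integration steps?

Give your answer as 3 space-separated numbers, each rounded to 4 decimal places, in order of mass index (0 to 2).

Answer: 4.5173 7.2816 11.8009

Derivation:
Step 0: x=[4.0000 8.0000 10.0000] v=[0.0000 0.0000 2.0000]
Step 1: x=[4.0200 7.9600 10.2200] v=[0.2000 -0.4000 2.2000]
Step 2: x=[4.0588 7.8864 10.4548] v=[0.3880 -0.7360 2.3480]
Step 3: x=[4.1142 7.7876 10.6982] v=[0.5535 -0.9878 2.4343]
Step 4: x=[4.1830 7.6736 10.9434] v=[0.6882 -1.1404 2.4522]
Step 5: x=[4.2616 7.5551 11.1832] v=[0.7863 -1.1846 2.3982]
Step 6: x=[4.3461 7.4433 11.4105] v=[0.8450 -1.1177 2.2726]
Step 7: x=[4.4325 7.3489 11.6184] v=[0.8644 -0.9437 2.0792]
Step 8: x=[4.5173 7.2816 11.8009] v=[0.8477 -0.6731 1.8253]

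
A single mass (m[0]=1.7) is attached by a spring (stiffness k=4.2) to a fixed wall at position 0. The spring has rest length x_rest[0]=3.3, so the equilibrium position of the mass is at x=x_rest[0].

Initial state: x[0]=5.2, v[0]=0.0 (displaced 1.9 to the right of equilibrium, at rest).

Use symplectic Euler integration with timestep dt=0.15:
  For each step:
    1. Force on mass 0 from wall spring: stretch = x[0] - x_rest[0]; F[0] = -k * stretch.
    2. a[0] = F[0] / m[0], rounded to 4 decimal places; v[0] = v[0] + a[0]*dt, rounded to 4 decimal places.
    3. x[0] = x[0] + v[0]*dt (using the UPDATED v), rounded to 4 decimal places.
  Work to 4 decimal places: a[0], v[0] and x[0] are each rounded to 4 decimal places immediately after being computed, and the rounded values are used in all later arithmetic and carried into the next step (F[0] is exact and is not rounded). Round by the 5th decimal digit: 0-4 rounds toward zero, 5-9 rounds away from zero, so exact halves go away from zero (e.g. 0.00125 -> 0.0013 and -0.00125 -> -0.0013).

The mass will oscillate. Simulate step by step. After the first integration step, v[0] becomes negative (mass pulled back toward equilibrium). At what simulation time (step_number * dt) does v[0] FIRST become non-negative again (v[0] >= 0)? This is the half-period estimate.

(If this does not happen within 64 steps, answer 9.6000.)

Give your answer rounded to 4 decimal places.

Answer: 2.1000

Derivation:
Step 0: x=[5.2000] v=[0.0000]
Step 1: x=[5.0944] v=[-0.7041]
Step 2: x=[4.8890] v=[-1.3691]
Step 3: x=[4.5953] v=[-1.9580]
Step 4: x=[4.2296] v=[-2.4380]
Step 5: x=[3.8122] v=[-2.7825]
Step 6: x=[3.3664] v=[-2.9723]
Step 7: x=[2.9169] v=[-2.9969]
Step 8: x=[2.4887] v=[-2.8549]
Step 9: x=[2.1056] v=[-2.5542]
Step 10: x=[1.7889] v=[-2.1116]
Step 11: x=[1.5562] v=[-1.5516]
Step 12: x=[1.4204] v=[-0.9054]
Step 13: x=[1.3891] v=[-0.2088]
Step 14: x=[1.4640] v=[0.4994]
First v>=0 after going negative at step 14, time=2.1000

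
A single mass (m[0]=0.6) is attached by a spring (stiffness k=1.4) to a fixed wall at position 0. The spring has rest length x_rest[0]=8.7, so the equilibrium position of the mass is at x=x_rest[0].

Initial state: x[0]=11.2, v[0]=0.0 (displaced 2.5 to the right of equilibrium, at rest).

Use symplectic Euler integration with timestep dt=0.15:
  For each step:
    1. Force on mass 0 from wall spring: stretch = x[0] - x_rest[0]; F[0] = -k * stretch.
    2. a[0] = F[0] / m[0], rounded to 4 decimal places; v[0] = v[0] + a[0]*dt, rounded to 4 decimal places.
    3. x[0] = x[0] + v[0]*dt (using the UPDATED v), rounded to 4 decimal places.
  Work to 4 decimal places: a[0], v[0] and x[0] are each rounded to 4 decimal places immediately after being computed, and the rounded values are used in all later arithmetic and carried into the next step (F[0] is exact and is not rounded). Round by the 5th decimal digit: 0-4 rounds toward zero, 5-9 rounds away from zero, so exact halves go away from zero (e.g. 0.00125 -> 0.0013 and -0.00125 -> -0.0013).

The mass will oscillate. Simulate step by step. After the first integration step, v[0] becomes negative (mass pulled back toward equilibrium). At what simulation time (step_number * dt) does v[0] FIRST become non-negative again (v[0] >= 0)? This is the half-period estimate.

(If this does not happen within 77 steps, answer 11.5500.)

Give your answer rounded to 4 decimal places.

Answer: 2.1000

Derivation:
Step 0: x=[11.2000] v=[0.0000]
Step 1: x=[11.0688] v=[-0.8750]
Step 2: x=[10.8132] v=[-1.7041]
Step 3: x=[10.4466] v=[-2.4437]
Step 4: x=[9.9884] v=[-3.0550]
Step 5: x=[9.4625] v=[-3.5059]
Step 6: x=[8.8966] v=[-3.7728]
Step 7: x=[8.3204] v=[-3.8416]
Step 8: x=[7.7641] v=[-3.7087]
Step 9: x=[7.2569] v=[-3.3811]
Step 10: x=[6.8255] v=[-2.8760]
Step 11: x=[6.4925] v=[-2.2199]
Step 12: x=[6.2754] v=[-1.4473]
Step 13: x=[6.1856] v=[-0.5987]
Step 14: x=[6.2278] v=[0.2813]
First v>=0 after going negative at step 14, time=2.1000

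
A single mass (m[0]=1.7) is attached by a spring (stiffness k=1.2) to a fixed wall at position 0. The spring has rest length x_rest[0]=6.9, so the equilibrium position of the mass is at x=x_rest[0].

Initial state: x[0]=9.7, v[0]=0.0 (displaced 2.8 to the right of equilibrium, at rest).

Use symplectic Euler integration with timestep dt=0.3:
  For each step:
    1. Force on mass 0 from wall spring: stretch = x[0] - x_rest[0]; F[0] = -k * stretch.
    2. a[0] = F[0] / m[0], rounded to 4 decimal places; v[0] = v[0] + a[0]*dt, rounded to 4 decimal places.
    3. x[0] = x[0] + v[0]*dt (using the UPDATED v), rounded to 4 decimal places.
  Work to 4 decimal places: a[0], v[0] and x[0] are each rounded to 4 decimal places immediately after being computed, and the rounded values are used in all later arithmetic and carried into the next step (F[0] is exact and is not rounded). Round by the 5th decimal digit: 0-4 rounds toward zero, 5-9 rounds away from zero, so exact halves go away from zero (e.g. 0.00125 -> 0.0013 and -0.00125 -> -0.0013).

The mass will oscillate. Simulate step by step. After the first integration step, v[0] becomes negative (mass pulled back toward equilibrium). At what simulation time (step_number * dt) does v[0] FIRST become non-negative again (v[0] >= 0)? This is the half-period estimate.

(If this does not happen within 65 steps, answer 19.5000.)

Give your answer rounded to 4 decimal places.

Answer: 3.9000

Derivation:
Step 0: x=[9.7000] v=[0.0000]
Step 1: x=[9.5221] v=[-0.5930]
Step 2: x=[9.1776] v=[-1.1483]
Step 3: x=[8.6884] v=[-1.6306]
Step 4: x=[8.0856] v=[-2.0093]
Step 5: x=[7.4075] v=[-2.2604]
Step 6: x=[6.6971] v=[-2.3679]
Step 7: x=[5.9996] v=[-2.3249]
Step 8: x=[5.3593] v=[-2.1342]
Step 9: x=[4.8169] v=[-1.8079]
Step 10: x=[4.4069] v=[-1.3668]
Step 11: x=[4.1552] v=[-0.8389]
Step 12: x=[4.0779] v=[-0.2577]
Step 13: x=[4.1799] v=[0.3399]
First v>=0 after going negative at step 13, time=3.9000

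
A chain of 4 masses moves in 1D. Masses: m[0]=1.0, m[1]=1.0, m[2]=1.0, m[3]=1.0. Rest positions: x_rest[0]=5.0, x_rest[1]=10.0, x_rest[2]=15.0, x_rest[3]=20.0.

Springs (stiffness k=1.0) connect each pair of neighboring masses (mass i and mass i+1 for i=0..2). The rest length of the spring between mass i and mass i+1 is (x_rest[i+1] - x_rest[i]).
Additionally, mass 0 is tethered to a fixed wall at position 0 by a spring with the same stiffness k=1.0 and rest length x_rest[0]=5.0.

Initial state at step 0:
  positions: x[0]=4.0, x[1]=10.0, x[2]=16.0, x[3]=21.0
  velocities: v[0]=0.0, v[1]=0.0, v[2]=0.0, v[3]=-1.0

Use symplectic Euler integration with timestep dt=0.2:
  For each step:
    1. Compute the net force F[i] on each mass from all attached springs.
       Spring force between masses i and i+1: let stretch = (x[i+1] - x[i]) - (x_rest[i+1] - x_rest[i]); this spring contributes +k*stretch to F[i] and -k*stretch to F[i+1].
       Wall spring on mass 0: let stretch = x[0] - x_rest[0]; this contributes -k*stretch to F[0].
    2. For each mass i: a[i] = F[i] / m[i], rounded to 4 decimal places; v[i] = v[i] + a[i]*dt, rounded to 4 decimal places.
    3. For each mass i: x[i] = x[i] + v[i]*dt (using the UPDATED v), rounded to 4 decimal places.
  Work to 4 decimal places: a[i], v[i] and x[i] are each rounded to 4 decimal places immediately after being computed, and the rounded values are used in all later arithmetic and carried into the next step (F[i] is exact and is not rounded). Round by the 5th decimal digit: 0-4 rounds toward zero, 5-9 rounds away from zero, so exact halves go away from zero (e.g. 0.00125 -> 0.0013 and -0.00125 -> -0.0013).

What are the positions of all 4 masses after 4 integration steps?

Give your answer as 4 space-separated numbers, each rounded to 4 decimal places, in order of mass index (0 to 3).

Answer: 4.7080 10.0204 15.5719 20.2536

Derivation:
Step 0: x=[4.0000 10.0000 16.0000 21.0000] v=[0.0000 0.0000 0.0000 -1.0000]
Step 1: x=[4.0800 10.0000 15.9600 20.8000] v=[0.4000 0.0000 -0.2000 -1.0000]
Step 2: x=[4.2336 10.0016 15.8752 20.6064] v=[0.7680 0.0080 -0.4240 -0.9680]
Step 3: x=[4.4486 10.0074 15.7447 20.4236] v=[1.0749 0.0291 -0.6525 -0.9142]
Step 4: x=[4.7080 10.0204 15.5719 20.2536] v=[1.2969 0.0648 -0.8642 -0.8500]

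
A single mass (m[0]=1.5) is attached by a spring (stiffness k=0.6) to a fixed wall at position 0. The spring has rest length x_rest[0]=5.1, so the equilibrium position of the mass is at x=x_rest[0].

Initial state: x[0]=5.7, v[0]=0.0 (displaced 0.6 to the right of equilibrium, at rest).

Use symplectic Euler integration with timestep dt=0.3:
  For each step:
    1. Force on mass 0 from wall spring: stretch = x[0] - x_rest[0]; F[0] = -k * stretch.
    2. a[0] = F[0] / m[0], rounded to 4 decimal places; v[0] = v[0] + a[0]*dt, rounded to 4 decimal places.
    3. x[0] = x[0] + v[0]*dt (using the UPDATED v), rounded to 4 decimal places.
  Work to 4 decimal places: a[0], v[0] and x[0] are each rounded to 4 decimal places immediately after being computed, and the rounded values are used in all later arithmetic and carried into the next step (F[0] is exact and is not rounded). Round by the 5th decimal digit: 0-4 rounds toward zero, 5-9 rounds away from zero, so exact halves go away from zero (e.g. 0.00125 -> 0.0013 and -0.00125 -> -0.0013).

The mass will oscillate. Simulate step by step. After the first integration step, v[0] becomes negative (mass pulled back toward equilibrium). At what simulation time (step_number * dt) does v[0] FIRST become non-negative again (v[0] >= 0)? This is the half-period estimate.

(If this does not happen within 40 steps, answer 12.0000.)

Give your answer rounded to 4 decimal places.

Answer: 5.1000

Derivation:
Step 0: x=[5.7000] v=[0.0000]
Step 1: x=[5.6784] v=[-0.0720]
Step 2: x=[5.6360] v=[-0.1414]
Step 3: x=[5.5743] v=[-0.2057]
Step 4: x=[5.4955] v=[-0.2626]
Step 5: x=[5.4025] v=[-0.3101]
Step 6: x=[5.2986] v=[-0.3464]
Step 7: x=[5.1875] v=[-0.3702]
Step 8: x=[5.0733] v=[-0.3807]
Step 9: x=[4.9601] v=[-0.3775]
Step 10: x=[4.8519] v=[-0.3607]
Step 11: x=[4.7526] v=[-0.3309]
Step 12: x=[4.6658] v=[-0.2892]
Step 13: x=[4.5947] v=[-0.2371]
Step 14: x=[4.5418] v=[-0.1765]
Step 15: x=[4.5090] v=[-0.1095]
Step 16: x=[4.4974] v=[-0.0386]
Step 17: x=[4.5075] v=[0.0337]
First v>=0 after going negative at step 17, time=5.1000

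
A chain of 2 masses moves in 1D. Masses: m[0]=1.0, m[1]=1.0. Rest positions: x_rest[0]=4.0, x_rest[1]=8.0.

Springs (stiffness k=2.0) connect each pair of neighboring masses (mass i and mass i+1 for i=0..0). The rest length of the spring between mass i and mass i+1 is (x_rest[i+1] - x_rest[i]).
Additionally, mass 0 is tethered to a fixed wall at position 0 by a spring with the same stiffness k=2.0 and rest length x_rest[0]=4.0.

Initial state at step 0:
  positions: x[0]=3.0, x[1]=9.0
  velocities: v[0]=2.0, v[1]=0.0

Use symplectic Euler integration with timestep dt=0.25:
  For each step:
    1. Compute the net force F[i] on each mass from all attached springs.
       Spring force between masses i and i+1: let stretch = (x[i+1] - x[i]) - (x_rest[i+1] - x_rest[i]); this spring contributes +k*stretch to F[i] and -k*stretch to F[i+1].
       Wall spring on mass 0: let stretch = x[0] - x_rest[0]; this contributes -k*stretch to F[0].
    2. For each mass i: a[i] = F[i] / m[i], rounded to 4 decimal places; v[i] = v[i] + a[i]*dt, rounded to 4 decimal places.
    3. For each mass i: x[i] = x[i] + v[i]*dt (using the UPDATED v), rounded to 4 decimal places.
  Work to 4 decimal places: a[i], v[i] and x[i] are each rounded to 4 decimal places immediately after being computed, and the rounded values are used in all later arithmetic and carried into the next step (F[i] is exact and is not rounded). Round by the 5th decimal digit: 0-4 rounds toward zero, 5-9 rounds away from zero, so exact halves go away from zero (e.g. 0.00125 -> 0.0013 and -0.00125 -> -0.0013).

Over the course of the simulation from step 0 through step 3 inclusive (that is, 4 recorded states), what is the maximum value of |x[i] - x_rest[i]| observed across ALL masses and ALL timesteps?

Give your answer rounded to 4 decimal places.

Answer: 1.7051

Derivation:
Step 0: x=[3.0000 9.0000] v=[2.0000 0.0000]
Step 1: x=[3.8750 8.7500] v=[3.5000 -1.0000]
Step 2: x=[4.8750 8.3906] v=[4.0000 -1.4375]
Step 3: x=[5.7051 8.0918] v=[3.3203 -1.1953]
Max displacement = 1.7051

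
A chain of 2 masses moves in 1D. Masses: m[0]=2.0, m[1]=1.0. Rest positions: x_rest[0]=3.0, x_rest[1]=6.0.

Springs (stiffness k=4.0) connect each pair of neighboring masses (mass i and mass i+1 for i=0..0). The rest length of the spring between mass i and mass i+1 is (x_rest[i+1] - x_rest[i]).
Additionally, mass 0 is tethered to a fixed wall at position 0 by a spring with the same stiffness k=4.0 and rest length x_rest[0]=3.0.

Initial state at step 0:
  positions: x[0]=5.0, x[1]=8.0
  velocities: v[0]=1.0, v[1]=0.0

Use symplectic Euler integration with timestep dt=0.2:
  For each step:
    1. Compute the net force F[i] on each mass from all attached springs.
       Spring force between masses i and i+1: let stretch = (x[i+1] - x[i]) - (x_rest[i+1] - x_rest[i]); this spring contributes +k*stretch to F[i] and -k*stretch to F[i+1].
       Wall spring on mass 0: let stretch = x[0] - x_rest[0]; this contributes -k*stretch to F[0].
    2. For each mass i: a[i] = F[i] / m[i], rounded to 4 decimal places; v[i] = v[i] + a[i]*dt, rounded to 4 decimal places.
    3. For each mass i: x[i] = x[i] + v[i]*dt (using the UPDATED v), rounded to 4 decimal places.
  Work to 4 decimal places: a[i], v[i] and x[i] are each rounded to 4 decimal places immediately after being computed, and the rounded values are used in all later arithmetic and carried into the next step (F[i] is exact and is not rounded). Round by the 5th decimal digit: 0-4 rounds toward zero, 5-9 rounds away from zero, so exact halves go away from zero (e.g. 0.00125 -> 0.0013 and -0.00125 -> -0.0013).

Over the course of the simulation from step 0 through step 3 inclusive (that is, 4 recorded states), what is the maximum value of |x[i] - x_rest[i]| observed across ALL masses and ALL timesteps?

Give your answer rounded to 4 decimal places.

Answer: 2.0400

Derivation:
Step 0: x=[5.0000 8.0000] v=[1.0000 0.0000]
Step 1: x=[5.0400 8.0000] v=[0.2000 0.0000]
Step 2: x=[4.9136 8.0064] v=[-0.6320 0.0320]
Step 3: x=[4.6415 7.9980] v=[-1.3603 -0.0422]
Max displacement = 2.0400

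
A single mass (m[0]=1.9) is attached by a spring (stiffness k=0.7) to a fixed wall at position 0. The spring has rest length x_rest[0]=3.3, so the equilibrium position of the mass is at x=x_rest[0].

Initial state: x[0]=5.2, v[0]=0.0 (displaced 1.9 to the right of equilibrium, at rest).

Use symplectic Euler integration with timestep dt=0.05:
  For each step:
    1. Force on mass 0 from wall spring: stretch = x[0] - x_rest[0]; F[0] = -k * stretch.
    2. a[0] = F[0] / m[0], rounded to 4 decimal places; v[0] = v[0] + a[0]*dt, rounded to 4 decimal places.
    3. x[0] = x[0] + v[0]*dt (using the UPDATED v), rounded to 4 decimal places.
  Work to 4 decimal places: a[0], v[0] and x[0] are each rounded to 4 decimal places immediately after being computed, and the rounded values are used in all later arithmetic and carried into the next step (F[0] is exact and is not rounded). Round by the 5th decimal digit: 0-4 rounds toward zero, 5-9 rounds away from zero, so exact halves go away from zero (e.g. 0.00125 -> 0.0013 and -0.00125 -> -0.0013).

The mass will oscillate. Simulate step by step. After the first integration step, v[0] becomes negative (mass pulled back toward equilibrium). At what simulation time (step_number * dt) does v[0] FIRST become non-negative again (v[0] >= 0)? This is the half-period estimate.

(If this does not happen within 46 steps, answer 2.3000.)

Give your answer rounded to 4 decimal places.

Step 0: x=[5.2000] v=[0.0000]
Step 1: x=[5.1983] v=[-0.0350]
Step 2: x=[5.1948] v=[-0.0700]
Step 3: x=[5.1896] v=[-0.1049]
Step 4: x=[5.1826] v=[-0.1397]
Step 5: x=[5.1739] v=[-0.1744]
Step 6: x=[5.1635] v=[-0.2089]
Step 7: x=[5.1513] v=[-0.2432]
Step 8: x=[5.1374] v=[-0.2773]
Step 9: x=[5.1218] v=[-0.3111]
Step 10: x=[5.1046] v=[-0.3447]
Step 11: x=[5.0857] v=[-0.3779]
Step 12: x=[5.0652] v=[-0.4108]
Step 13: x=[5.0430] v=[-0.4433]
Step 14: x=[5.0192] v=[-0.4754]
Step 15: x=[4.9938] v=[-0.5071]
Step 16: x=[4.9669] v=[-0.5383]
Step 17: x=[4.9385] v=[-0.5690]
Step 18: x=[4.9085] v=[-0.5992]
Step 19: x=[4.8771] v=[-0.6288]
Step 20: x=[4.8442] v=[-0.6579]
Step 21: x=[4.8099] v=[-0.6863]
Step 22: x=[4.7742] v=[-0.7141]
Step 23: x=[4.7371] v=[-0.7413]
Step 24: x=[4.6987] v=[-0.7678]
Step 25: x=[4.6590] v=[-0.7936]
Step 26: x=[4.6181] v=[-0.8186]
Step 27: x=[4.5760] v=[-0.8429]
Step 28: x=[4.5327] v=[-0.8664]
Step 29: x=[4.4882] v=[-0.8891]
Step 30: x=[4.4427] v=[-0.9110]
Step 31: x=[4.3961] v=[-0.9321]
Step 32: x=[4.3485] v=[-0.9523]
Step 33: x=[4.2999] v=[-0.9716]
Step 34: x=[4.2504] v=[-0.9900]
Step 35: x=[4.2000] v=[-1.0075]
Step 36: x=[4.1488] v=[-1.0241]
Step 37: x=[4.0968] v=[-1.0397]
Step 38: x=[4.0441] v=[-1.0544]
Step 39: x=[3.9907] v=[-1.0681]
Step 40: x=[3.9367] v=[-1.0808]
Step 41: x=[3.8821] v=[-1.0925]
Step 42: x=[3.8269] v=[-1.1032]
Step 43: x=[3.7713] v=[-1.1129]
Step 44: x=[3.7152] v=[-1.1216]
Step 45: x=[3.6587] v=[-1.1293]
Step 46: x=[3.6019] v=[-1.1359]
v[0] did not become non-negative within 46 steps; using fallback time=2.3000

Answer: 2.3000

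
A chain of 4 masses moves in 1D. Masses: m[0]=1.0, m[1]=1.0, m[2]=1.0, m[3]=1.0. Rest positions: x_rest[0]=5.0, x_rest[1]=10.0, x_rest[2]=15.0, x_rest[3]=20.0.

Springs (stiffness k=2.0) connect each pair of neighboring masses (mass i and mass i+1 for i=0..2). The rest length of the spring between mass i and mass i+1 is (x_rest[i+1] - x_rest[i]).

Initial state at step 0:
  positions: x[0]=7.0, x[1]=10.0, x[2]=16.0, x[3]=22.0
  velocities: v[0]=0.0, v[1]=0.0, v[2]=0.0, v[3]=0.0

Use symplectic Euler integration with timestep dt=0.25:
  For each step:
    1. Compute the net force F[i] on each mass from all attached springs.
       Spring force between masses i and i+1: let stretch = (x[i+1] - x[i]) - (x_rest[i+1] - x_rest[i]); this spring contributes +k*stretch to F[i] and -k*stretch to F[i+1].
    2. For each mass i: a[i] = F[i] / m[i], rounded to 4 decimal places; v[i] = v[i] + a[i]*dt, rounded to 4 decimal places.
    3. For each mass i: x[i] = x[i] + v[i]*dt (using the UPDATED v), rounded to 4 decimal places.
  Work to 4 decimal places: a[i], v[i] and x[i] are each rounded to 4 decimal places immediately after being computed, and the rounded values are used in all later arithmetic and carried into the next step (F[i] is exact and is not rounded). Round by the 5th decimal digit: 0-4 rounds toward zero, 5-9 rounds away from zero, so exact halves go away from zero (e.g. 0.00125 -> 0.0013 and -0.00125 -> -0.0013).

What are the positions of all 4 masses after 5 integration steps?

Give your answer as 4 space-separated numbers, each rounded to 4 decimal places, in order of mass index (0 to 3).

Answer: 5.3493 12.3608 16.5880 20.7019

Derivation:
Step 0: x=[7.0000 10.0000 16.0000 22.0000] v=[0.0000 0.0000 0.0000 0.0000]
Step 1: x=[6.7500 10.3750 16.0000 21.8750] v=[-1.0000 1.5000 0.0000 -0.5000]
Step 2: x=[6.3281 11.0000 16.0313 21.6406] v=[-1.6875 2.5000 0.1250 -0.9375]
Step 3: x=[5.8652 11.6699 16.1348 21.3301] v=[-1.8516 2.6797 0.4140 -1.2422]
Step 4: x=[5.5029 12.1724 16.3296 20.9951] v=[-1.4493 2.0098 0.7792 -1.3399]
Step 5: x=[5.3493 12.3608 16.5880 20.7019] v=[-0.6146 0.7537 1.0334 -1.1727]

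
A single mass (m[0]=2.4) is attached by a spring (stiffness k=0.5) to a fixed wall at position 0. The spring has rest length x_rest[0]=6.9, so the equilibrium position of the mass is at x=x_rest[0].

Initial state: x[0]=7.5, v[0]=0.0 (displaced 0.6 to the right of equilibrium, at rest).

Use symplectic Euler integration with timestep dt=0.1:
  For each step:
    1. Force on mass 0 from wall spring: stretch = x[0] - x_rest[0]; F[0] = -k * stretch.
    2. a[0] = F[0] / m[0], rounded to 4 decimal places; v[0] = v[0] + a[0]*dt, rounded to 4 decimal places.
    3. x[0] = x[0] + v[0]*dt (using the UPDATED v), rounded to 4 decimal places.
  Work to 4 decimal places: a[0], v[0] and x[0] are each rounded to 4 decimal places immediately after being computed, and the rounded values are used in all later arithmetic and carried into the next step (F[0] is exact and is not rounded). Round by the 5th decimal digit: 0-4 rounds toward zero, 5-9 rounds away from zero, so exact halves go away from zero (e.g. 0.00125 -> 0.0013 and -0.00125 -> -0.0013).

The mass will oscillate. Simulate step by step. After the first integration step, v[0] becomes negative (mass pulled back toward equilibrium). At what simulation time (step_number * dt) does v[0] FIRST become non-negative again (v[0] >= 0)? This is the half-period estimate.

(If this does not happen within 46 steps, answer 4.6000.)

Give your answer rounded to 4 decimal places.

Answer: 4.6000

Derivation:
Step 0: x=[7.5000] v=[0.0000]
Step 1: x=[7.4988] v=[-0.0125]
Step 2: x=[7.4963] v=[-0.0250]
Step 3: x=[7.4926] v=[-0.0374]
Step 4: x=[7.4876] v=[-0.0498]
Step 5: x=[7.4814] v=[-0.0620]
Step 6: x=[7.4740] v=[-0.0741]
Step 7: x=[7.4654] v=[-0.0861]
Step 8: x=[7.4556] v=[-0.0979]
Step 9: x=[7.4447] v=[-0.1095]
Step 10: x=[7.4326] v=[-0.1209]
Step 11: x=[7.4194] v=[-0.1320]
Step 12: x=[7.4051] v=[-0.1428]
Step 13: x=[7.3898] v=[-0.1533]
Step 14: x=[7.3735] v=[-0.1635]
Step 15: x=[7.3562] v=[-0.1734]
Step 16: x=[7.3379] v=[-0.1829]
Step 17: x=[7.3187] v=[-0.1920]
Step 18: x=[7.2986] v=[-0.2007]
Step 19: x=[7.2777] v=[-0.2090]
Step 20: x=[7.2560] v=[-0.2169]
Step 21: x=[7.2336] v=[-0.2243]
Step 22: x=[7.2105] v=[-0.2313]
Step 23: x=[7.1867] v=[-0.2378]
Step 24: x=[7.1623] v=[-0.2438]
Step 25: x=[7.1374] v=[-0.2493]
Step 26: x=[7.1120] v=[-0.2543]
Step 27: x=[7.0861] v=[-0.2587]
Step 28: x=[7.0598] v=[-0.2626]
Step 29: x=[7.0332] v=[-0.2659]
Step 30: x=[7.0063] v=[-0.2687]
Step 31: x=[6.9792] v=[-0.2709]
Step 32: x=[6.9519] v=[-0.2726]
Step 33: x=[6.9245] v=[-0.2737]
Step 34: x=[6.8971] v=[-0.2742]
Step 35: x=[6.8697] v=[-0.2741]
Step 36: x=[6.8424] v=[-0.2735]
Step 37: x=[6.8152] v=[-0.2723]
Step 38: x=[6.7882] v=[-0.2705]
Step 39: x=[6.7614] v=[-0.2682]
Step 40: x=[6.7349] v=[-0.2653]
Step 41: x=[6.7087] v=[-0.2619]
Step 42: x=[6.6829] v=[-0.2579]
Step 43: x=[6.6576] v=[-0.2534]
Step 44: x=[6.6328] v=[-0.2484]
Step 45: x=[6.6085] v=[-0.2428]
Step 46: x=[6.5848] v=[-0.2367]
v[0] did not become non-negative within 46 steps; using fallback time=4.6000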